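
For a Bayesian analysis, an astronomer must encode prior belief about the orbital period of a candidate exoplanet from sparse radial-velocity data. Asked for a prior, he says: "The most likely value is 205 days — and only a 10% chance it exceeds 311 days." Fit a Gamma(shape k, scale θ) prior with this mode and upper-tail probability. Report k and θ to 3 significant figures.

Gamma(k,θ) with k>1 has mode (k−1)θ, so θ = 205/(k−1).
Need P(X < 311) = 0.9 with θ tied to k this way. Start at k = 2, θ = 205: P(X<311) ≈ 0.448.
Too low — raise k to concentrate. Iterating converges to k ≈ 11.7.
Then θ = 205/(11.7−1) ≈ 19.1.

k ≈ 11.7, θ ≈ 19.1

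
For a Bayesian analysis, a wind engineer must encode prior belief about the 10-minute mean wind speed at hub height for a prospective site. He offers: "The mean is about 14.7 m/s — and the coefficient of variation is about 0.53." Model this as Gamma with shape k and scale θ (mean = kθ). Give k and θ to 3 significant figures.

k ≈ 3.56, θ ≈ 4.13

For Gamma(k, scale θ): mean = kθ, variance = kθ², so CV = 1/√k.
CV = 0.53, hence k = 1/CV² = 3.56.
Then θ = mean/k = 14.7/3.56 = 4.13.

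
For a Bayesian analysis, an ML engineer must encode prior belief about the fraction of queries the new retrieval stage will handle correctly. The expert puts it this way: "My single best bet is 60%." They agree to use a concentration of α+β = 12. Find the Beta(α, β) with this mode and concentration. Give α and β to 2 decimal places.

α = 7.00, β = 5.00

For α,β > 1 the Beta mode is (α−1)/(α+β−2). With α+β = 12, the mode is (α−1)/10.
Set (α−1)/10 = 0.6 → α = 1 + 0.6·10 = 7.00.
β = 12 − α = 5.00.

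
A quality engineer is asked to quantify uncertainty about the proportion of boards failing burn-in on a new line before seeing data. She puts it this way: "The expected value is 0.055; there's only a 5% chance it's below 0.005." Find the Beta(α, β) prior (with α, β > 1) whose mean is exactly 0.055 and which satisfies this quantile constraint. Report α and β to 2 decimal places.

With mean 0.055 fixed, write α = 0.055s, β = 0.945s where s = α+β.
Need P(θ < 0.005) = 0.05 under Beta(0.055s, 0.945s). Normal approximation: (q−m)/√(m(1−m)/s) ≈ z_{0.05} = -1.64, so s ≈ 0.055·0.945·(-1.64)²/(0.005−0.055)² = 56.2.
At s = 56.2: P(θ<0.005) ≈ 0.002. Adjusting to match 0.05 gives s ≈ 23.05.
So α = 0.055·23.05 ≈ 1.27, β = 0.945·23.05 ≈ 21.78.

α ≈ 1.27, β ≈ 21.78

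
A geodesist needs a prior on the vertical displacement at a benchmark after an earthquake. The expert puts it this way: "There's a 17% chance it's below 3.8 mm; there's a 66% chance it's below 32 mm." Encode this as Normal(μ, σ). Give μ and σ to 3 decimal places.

μ = 23.489, σ = 20.635

For Normal(μ,σ), the p-quantile is μ + z_p·σ. Here z_{0.17} = -0.9542, z_{0.66} = 0.4125.
So 3.8 = μ − 0.9542σ and 32 = μ + 0.4125σ.
Subtracting: σ = (32 − 3.8)/(0.4125 − (-0.9542)) = 20.635.
Then μ = 3.8 − (-0.9542)·20.635 = 23.489.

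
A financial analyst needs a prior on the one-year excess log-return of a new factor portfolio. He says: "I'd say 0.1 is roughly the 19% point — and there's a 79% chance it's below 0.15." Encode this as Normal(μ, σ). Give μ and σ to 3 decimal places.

The p-quantile of Normal(μ,σ) is μ + z_p·σ, with z_{0.19} = -0.8779 and z_{0.79} = 0.8064.
Eliminate σ: μ = (z₂·x₁ − z₁·x₂)/(z₂ − z₁) = (0.8064·0.1 − (-0.8779)·0.15)/1.684 = 0.126.
Then σ = (x₂ − x₁)/(z₂ − z₁) = (0.15 − 0.1)/1.684 = 0.030.

μ = 0.126, σ = 0.030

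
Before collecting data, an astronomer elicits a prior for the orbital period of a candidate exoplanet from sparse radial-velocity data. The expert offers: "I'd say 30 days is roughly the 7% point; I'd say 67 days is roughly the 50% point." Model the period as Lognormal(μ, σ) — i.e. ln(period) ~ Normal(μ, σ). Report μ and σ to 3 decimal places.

μ ≈ 4.205, σ ≈ 0.544

If T ~ Lognormal(μ,σ) then ln T ~ Normal(μ,σ), so the p-quantile of ln T is μ + z_p·σ.
ln(30) = 3.401 and ln(67) = 4.205; z_{0.07} = -1.476, z_{0.5} = 0.
σ = (4.205 − 3.401)/(0 − (-1.476)) = 0.544.
μ = 3.401 − (-1.476)·0.544 = 4.205.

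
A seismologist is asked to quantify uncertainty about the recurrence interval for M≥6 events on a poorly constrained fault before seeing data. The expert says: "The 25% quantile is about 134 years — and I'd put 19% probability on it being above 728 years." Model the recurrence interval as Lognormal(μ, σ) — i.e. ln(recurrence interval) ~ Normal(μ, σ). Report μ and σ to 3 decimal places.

If T ~ Lognormal(μ,σ) then ln T ~ Normal(μ,σ), so the p-quantile of ln T is μ + z_p·σ.
ln(134) = 4.898 and ln(728) = 6.59; z_{0.25} = -0.6745, z_{0.81} = 0.8779.
σ = (6.59 − 4.898)/(0.8779 − (-0.6745)) = 1.090.
μ = 4.898 − (-0.6745)·1.090 = 5.633.

μ ≈ 5.633, σ ≈ 1.090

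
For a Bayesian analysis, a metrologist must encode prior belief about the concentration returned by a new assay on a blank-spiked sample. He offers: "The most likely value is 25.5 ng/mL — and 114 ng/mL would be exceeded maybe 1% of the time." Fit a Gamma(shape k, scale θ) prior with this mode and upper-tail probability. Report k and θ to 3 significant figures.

Gamma(k,θ) with k>1 has mode (k−1)θ, so θ = 25.5/(k−1).
Need P(X < 114) = 0.99 with θ tied to k this way. Start at k = 2, θ = 25.5: P(X<114) ≈ 0.937.
Too low — raise k to concentrate. Iterating converges to k ≈ 2.81.
Then θ = 25.5/(2.81−1) ≈ 14.1.

k ≈ 2.81, θ ≈ 14.1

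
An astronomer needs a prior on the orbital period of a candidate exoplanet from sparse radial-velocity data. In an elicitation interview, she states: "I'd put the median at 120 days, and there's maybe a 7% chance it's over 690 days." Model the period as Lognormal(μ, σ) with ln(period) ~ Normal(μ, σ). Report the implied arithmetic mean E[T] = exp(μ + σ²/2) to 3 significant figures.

E[T] ≈ 242 days

If T ~ Lognormal(μ,σ) then ln T ~ Normal(μ,σ), so the p-quantile of ln T is μ + z_p·σ.
ln(120) = 4.787 and ln(690) = 6.537; z_{0.5} = 0, z_{0.93} = 1.476.
σ = (6.537 − 4.787)/(1.476 − (0)) = 1.185.
μ = 4.787 − (0)·1.185 = 4.787.
E[T] = exp(μ + σ²/2) = exp(4.787 + 0.7024) = 242 days.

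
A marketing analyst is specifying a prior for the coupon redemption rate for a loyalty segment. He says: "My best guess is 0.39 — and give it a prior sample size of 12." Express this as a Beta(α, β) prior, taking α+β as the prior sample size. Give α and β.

Under the effective-sample-size interpretation, Beta(α, β) has prior mean α/(α+β) and prior sample size α+β.
So α+β = 12 and α/(α+β) = 0.39, giving α = 0.39·12 = 4.68 and β = 12 − 4.68 = 7.32.

α = 4.68, β = 7.32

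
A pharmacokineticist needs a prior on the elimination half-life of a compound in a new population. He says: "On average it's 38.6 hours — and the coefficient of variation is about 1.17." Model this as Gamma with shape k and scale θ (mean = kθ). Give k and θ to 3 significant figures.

For Gamma(k, scale θ): mean = kθ, variance = kθ², so CV = 1/√k.
CV = 1.17, hence k = 1/CV² = 0.731.
Then θ = mean/k = 38.6/0.731 = 52.8.

k ≈ 0.731, θ ≈ 52.8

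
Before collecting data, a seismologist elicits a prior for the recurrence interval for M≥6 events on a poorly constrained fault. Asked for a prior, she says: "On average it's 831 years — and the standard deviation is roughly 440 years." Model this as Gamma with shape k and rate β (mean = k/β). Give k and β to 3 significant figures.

For Gamma(k, rate β): mean = k/β, variance = k/β², so CV = 1/√k.
CV = SD/mean = 440/831 = 0.5295, hence k = 1/CV² = 3.57.
Then β = k/mean = 3.57/831 = 0.00429.

k ≈ 3.57, β ≈ 0.00429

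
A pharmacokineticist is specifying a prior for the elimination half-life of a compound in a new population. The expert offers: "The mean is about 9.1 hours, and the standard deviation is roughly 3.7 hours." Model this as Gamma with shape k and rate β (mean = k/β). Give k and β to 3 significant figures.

k ≈ 6.05, β ≈ 0.665

For Gamma(k, rate β): mean = k/β, variance = k/β², so CV = 1/√k.
CV = SD/mean = 3.7/9.1 = 0.4066, hence k = 1/CV² = 6.05.
Then β = k/mean = 6.05/9.1 = 0.665.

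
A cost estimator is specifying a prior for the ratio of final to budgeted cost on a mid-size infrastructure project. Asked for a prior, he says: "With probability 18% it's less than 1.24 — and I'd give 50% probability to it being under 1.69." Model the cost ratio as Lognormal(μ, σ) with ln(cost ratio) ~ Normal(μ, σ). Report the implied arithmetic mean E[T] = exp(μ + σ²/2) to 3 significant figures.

If T ~ Lognormal(μ,σ) then ln T ~ Normal(μ,σ), so the p-quantile of ln T is μ + z_p·σ.
ln(1.24) = 0.2151 and ln(1.69) = 0.5247; z_{0.18} = -0.9154, z_{0.5} = 0.
σ = (0.5247 − 0.2151)/(0 − (-0.9154)) = 0.338.
μ = 0.2151 − (-0.9154)·0.338 = 0.525.
E[T] = exp(μ + σ²/2) = exp(0.525 + 0.0572) = 1.79.

E[T] ≈ 1.79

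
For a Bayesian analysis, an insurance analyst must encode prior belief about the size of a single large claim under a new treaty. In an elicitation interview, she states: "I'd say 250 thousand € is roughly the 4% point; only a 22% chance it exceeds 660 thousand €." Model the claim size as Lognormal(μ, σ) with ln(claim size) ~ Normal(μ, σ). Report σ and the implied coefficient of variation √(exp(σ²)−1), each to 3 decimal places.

If T ~ Lognormal(μ,σ) then ln T ~ Normal(μ,σ), so the p-quantile of ln T is μ + z_p·σ.
ln(250) = 5.521 and ln(660) = 6.492; z_{0.04} = -1.751, z_{0.78} = 0.7722.
σ = (6.492 − 5.521)/(0.7722 − (-1.751)) = 0.385.
μ = 5.521 − (-1.751)·0.385 = 6.195.
CV = √(exp(σ²)−1) = √(exp(0.1481)−1) = 0.399.

σ ≈ 0.385, CV ≈ 0.399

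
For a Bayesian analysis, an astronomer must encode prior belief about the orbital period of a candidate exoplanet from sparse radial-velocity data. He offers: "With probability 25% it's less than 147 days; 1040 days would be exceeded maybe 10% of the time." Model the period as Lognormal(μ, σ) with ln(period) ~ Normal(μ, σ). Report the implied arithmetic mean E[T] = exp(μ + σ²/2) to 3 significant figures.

E[T] ≈ 476 days

If T ~ Lognormal(μ,σ) then ln T ~ Normal(μ,σ), so the p-quantile of ln T is μ + z_p·σ.
ln(147) = 4.99 and ln(1040) = 6.947; z_{0.25} = -0.6745, z_{0.9} = 1.282.
σ = (6.947 − 4.99)/(1.282 − (-0.6745)) = 1.000.
μ = 4.99 − (-0.6745)·1.000 = 5.665.
E[T] = exp(μ + σ²/2) = exp(5.665 + 0.5003) = 476 days.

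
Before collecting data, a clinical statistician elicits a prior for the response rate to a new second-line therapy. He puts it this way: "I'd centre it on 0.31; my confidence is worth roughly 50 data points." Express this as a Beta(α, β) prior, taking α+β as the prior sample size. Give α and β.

α = 15.5, β = 34.5

Under the effective-sample-size interpretation, Beta(α, β) has prior mean α/(α+β) and prior sample size α+β.
So α+β = 50 and α/(α+β) = 0.31, giving α = 0.31·50 = 15.5 and β = 50 − 15.5 = 34.5.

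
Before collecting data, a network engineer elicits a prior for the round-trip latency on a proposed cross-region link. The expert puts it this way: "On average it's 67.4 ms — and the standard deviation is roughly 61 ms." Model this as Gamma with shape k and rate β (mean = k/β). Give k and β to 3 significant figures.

k ≈ 1.22, β ≈ 0.0181

For Gamma(k, rate β): mean = k/β, variance = k/β², so CV = 1/√k.
CV = SD/mean = 61/67.4 = 0.905, hence k = 1/CV² = 1.22.
Then β = k/mean = 1.22/67.4 = 0.0181.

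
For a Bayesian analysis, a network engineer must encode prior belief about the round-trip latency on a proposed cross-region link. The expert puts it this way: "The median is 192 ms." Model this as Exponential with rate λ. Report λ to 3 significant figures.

Exponential median = ln 2 / λ, so λ = ln 2 / 192.0 = 0.00361.

λ ≈ 0.00361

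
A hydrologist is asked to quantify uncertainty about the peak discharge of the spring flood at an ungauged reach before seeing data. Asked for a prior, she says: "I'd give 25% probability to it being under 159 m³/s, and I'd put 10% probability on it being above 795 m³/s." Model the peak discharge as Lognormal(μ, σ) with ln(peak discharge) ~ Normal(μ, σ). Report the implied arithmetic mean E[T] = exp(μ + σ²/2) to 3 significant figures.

If T ~ Lognormal(μ,σ) then ln T ~ Normal(μ,σ), so the p-quantile of ln T is μ + z_p·σ.
ln(159) = 5.069 and ln(795) = 6.678; z_{0.25} = -0.6745, z_{0.9} = 1.282.
σ = (6.678 − 5.069)/(1.282 − (-0.6745)) = 0.823.
μ = 5.069 − (-0.6745)·0.823 = 5.624.
E[T] = exp(μ + σ²/2) = exp(5.624 + 0.3385) = 389 m³/s.

E[T] ≈ 389 m³/s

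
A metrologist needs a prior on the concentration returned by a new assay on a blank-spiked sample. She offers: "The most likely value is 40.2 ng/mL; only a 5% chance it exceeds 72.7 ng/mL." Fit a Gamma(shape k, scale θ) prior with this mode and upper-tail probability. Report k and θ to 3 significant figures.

k ≈ 8.94, θ ≈ 5.06

Gamma(k,θ) with k>1 has mode (k−1)θ, so θ = 40.2/(k−1).
Need P(X < 72.7) = 0.95 with θ tied to k this way. Start at k = 2, θ = 40.2: P(X<72.7) ≈ 0.540.
Too low — raise k to concentrate. Iterating converges to k ≈ 8.94.
Then θ = 40.2/(8.94−1) ≈ 5.06.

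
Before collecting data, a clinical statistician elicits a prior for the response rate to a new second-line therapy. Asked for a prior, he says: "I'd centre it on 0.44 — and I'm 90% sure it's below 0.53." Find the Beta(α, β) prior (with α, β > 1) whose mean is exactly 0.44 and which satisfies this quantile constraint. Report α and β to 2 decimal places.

With mean 0.44 fixed, write α = 0.44s, β = 0.56s where s = α+β.
Need P(θ < 0.53) = 0.9 under Beta(0.44s, 0.56s). Normal approximation: (q−m)/√(m(1−m)/s) ≈ z_{0.9} = 1.28, so s ≈ 0.44·0.56·(1.28)²/(0.53−0.44)² = 50.0.
At s = 50.0: P(θ<0.53) ≈ 0.899. Adjusting to match 0.9 gives s ≈ 50.20.
So α = 0.44·50.20 ≈ 22.09, β = 0.56·50.20 ≈ 28.11.

α ≈ 22.09, β ≈ 28.11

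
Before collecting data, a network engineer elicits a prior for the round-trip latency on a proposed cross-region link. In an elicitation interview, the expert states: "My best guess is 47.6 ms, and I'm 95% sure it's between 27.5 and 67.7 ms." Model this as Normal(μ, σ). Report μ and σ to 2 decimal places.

A symmetric 95% interval runs μ ± z·σ with z = 1.96.
Half-width = 20.1, so σ = 20.1/1.96 = 10.26.
μ is the stated best guess, 47.60.

μ = 47.60, σ = 10.26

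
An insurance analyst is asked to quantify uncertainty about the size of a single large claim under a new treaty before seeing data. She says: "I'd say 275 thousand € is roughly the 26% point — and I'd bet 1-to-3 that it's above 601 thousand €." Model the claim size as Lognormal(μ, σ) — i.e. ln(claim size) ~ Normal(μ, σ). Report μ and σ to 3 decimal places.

If T ~ Lognormal(μ,σ) then ln T ~ Normal(μ,σ), so the p-quantile of ln T is μ + z_p·σ.
ln(275) = 5.617 and ln(601) = 6.399; z_{0.26} = -0.6433, z_{0.75} = 0.6745.
σ = (6.399 − 5.617)/(0.6745 − (-0.6433)) = 0.593.
μ = 5.617 − (-0.6433)·0.593 = 5.998.

μ ≈ 5.998, σ ≈ 0.593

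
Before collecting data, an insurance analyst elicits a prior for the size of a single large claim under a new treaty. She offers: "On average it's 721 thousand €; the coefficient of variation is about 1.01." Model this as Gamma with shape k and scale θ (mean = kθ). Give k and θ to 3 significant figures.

For Gamma(k, scale θ): mean = kθ, variance = kθ², so CV = 1/√k.
CV = 1.01, hence k = 1/CV² = 0.98.
Then θ = mean/k = 721/0.98 = 735.

k ≈ 0.98, θ ≈ 735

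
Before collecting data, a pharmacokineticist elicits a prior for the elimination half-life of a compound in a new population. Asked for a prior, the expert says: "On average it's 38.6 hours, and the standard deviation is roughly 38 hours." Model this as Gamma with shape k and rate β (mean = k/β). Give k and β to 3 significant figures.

k ≈ 1.03, β ≈ 0.0267

For Gamma(k, rate β): mean = k/β, variance = k/β², so CV = 1/√k.
CV = SD/mean = 38/38.6 = 0.9845, hence k = 1/CV² = 1.03.
Then β = k/mean = 1.03/38.6 = 0.0267.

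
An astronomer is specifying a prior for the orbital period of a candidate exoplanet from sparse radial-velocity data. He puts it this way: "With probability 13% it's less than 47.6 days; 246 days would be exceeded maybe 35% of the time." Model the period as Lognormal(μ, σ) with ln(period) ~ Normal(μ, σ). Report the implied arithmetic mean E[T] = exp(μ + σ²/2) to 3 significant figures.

E[T] ≈ 292 days

If T ~ Lognormal(μ,σ) then ln T ~ Normal(μ,σ), so the p-quantile of ln T is μ + z_p·σ.
ln(47.6) = 3.863 and ln(246) = 5.505; z_{0.13} = -1.126, z_{0.65} = 0.3853.
σ = (5.505 − 3.863)/(0.3853 − (-1.126)) = 1.087.
μ = 3.863 − (-1.126)·1.087 = 5.087.
E[T] = exp(μ + σ²/2) = exp(5.087 + 0.5903) = 292 days.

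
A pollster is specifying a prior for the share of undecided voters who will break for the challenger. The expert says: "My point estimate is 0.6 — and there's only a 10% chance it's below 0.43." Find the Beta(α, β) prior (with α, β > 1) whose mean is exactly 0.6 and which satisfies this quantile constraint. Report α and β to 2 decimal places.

With mean 0.6 fixed, write α = 0.6s, β = 0.4s where s = α+β.
Need P(θ < 0.43) = 0.1 under Beta(0.6s, 0.4s). Normal approximation: (q−m)/√(m(1−m)/s) ≈ z_{0.1} = -1.28, so s ≈ 0.6·0.4·(-1.28)²/(0.43−0.6)² = 13.6.
At s = 13.6: P(θ<0.43) ≈ 0.101. Adjusting to match 0.1 gives s ≈ 13.80.
So α = 0.6·13.80 ≈ 8.28, β = 0.4·13.80 ≈ 5.52.

α ≈ 8.28, β ≈ 5.52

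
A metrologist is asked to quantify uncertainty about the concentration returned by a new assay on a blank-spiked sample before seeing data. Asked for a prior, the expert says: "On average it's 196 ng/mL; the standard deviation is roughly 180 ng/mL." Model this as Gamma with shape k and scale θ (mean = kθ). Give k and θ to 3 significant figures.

For Gamma(k, scale θ): mean = kθ, variance = kθ², so CV = 1/√k.
CV = SD/mean = 180/196 = 0.9184, hence k = 1/CV² = 1.19.
Then θ = mean/k = 196/1.19 = 165.

k ≈ 1.19, θ ≈ 165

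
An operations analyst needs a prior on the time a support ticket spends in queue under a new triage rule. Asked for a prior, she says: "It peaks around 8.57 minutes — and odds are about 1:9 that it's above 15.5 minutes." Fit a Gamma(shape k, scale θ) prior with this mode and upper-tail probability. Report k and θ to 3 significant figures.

Gamma(k,θ) with k>1 has mode (k−1)θ, so θ = 8.57/(k−1).
Need P(X < 15.5) = 0.9 with θ tied to k this way. Start at k = 2, θ = 8.57: P(X<15.5) ≈ 0.540.
Too low — raise k to concentrate. Iterating converges to k ≈ 6.42.
Then θ = 8.57/(6.42−1) ≈ 1.58.

k ≈ 6.42, θ ≈ 1.58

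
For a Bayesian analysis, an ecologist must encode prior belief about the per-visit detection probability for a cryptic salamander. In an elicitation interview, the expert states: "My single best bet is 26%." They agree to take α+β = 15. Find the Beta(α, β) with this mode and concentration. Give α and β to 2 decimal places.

For α,β > 1 the Beta mode is (α−1)/(α+β−2). With α+β = 15, the mode is (α−1)/13.
Set (α−1)/13 = 0.26 → α = 1 + 0.26·13 = 4.38.
β = 15 − α = 10.62.

α = 4.38, β = 10.62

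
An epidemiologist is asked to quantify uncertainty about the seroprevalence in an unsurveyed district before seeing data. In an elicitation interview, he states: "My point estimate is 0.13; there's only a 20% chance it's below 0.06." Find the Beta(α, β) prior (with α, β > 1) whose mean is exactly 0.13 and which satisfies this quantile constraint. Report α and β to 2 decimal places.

With mean 0.13 fixed, write α = 0.13s, β = 0.87s where s = α+β.
Need P(θ < 0.06) = 0.2 under Beta(0.13s, 0.87s). Normal approximation: (q−m)/√(m(1−m)/s) ≈ z_{0.2} = -0.842, so s ≈ 0.13·0.87·(-0.842)²/(0.06−0.13)² = 16.3.
At s = 16.3: P(θ<0.06) ≈ 0.202. Adjusting to match 0.2 gives s ≈ 16.50.
So α = 0.13·16.50 ≈ 2.14, β = 0.87·16.50 ≈ 14.35.

α ≈ 2.14, β ≈ 14.35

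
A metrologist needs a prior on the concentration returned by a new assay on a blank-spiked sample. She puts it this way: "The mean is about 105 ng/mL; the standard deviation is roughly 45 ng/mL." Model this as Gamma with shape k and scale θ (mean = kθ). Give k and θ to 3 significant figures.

For Gamma(k, scale θ): mean = kθ, variance = kθ², so CV = 1/√k.
CV = SD/mean = 45/105 = 0.4286, hence k = 1/CV² = 5.44.
Then θ = mean/k = 105/5.44 = 19.3.

k ≈ 5.44, θ ≈ 19.3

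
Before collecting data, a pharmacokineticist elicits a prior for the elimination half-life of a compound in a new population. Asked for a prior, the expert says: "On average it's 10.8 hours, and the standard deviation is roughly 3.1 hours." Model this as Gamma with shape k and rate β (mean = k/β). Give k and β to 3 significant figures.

For Gamma(k, rate β): mean = k/β, variance = k/β², so CV = 1/√k.
CV = SD/mean = 3.1/10.8 = 0.287, hence k = 1/CV² = 12.1.
Then β = k/mean = 12.1/10.8 = 1.12.

k ≈ 12.1, β ≈ 1.12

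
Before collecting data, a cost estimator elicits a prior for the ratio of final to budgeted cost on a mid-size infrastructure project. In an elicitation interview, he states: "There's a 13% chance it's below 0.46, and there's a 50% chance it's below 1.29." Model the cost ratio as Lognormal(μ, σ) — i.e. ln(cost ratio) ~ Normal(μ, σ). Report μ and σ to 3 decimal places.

μ ≈ 0.255, σ ≈ 0.915

If T ~ Lognormal(μ,σ) then ln T ~ Normal(μ,σ), so the p-quantile of ln T is μ + z_p·σ.
ln(0.46) = -0.7765 and ln(1.29) = 0.2546; z_{0.13} = -1.126, z_{0.5} = 0.
σ = (0.2546 − -0.7765)/(0 − (-1.126)) = 0.915.
μ = -0.7765 − (-1.126)·0.915 = 0.255.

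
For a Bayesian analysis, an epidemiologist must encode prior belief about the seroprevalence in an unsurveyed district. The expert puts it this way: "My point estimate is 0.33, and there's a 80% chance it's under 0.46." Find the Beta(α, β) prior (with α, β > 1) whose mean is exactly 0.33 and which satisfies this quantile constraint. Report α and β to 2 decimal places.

α ≈ 2.89, β ≈ 5.87

With mean 0.33 fixed, write α = 0.33s, β = 0.67s where s = α+β.
Need P(θ < 0.46) = 0.8 under Beta(0.33s, 0.67s). Normal approximation: (q−m)/√(m(1−m)/s) ≈ z_{0.8} = 0.842, so s ≈ 0.33·0.67·(0.842)²/(0.46−0.33)² = 9.3.
At s = 9.3: P(θ<0.46) ≈ 0.806. Adjusting to match 0.8 gives s ≈ 8.76.
So α = 0.33·8.76 ≈ 2.89, β = 0.67·8.76 ≈ 5.87.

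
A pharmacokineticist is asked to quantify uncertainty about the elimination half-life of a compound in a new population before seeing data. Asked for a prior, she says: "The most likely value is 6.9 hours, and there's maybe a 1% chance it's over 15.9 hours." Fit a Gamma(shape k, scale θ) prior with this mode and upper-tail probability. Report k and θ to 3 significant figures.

k ≈ 7.85, θ ≈ 1.01

Gamma(k,θ) with k>1 has mode (k−1)θ, so θ = 6.9/(k−1).
Need P(X < 15.9) = 0.99 with θ tied to k this way. Start at k = 2, θ = 6.9: P(X<15.9) ≈ 0.670.
Too low — raise k to concentrate. Iterating converges to k ≈ 7.85.
Then θ = 6.9/(7.85−1) ≈ 1.01.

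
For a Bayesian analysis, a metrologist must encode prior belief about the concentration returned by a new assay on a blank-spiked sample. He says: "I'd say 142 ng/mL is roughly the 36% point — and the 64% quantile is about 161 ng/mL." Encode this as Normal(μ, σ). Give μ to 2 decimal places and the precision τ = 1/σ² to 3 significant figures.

μ = 151.50, τ = 0.00142

For Normal(μ,σ), the p-quantile is μ + z_p·σ. Here z_{0.36} = -0.3585, z_{0.64} = 0.3585.
So 142 = μ − 0.3585σ and 161 = μ + 0.3585σ.
Subtracting: σ = (161 − 142)/(0.3585 − (-0.3585)) = 26.50.
Then μ = 142 − (-0.3585)·26.50 = 151.50.
Precision τ = 1/σ² = 1/26.5² = 0.00142.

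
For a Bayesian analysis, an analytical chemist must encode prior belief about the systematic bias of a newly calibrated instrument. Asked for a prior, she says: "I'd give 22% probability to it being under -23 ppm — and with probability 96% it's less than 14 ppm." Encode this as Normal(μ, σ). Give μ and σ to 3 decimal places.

μ = -11.675, σ = 14.666

The p-quantile of Normal(μ,σ) is μ + z_p·σ, with z_{0.22} = -0.7722 and z_{0.96} = 1.751.
Eliminate σ: μ = (z₂·x₁ − z₁·x₂)/(z₂ − z₁) = (1.751·-23 − (-0.7722)·14)/2.523 = -11.675.
Then σ = (x₂ − x₁)/(z₂ − z₁) = (14 − -23)/2.523 = 14.666.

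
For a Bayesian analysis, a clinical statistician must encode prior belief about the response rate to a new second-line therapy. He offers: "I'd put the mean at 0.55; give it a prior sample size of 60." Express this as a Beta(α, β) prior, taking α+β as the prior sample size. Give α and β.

Under the effective-sample-size interpretation, Beta(α, β) has prior mean α/(α+β) and prior sample size α+β.
So α+β = 60 and α/(α+β) = 0.55, giving α = 0.55·60 = 33 and β = 60 − 33 = 27.

α = 33, β = 27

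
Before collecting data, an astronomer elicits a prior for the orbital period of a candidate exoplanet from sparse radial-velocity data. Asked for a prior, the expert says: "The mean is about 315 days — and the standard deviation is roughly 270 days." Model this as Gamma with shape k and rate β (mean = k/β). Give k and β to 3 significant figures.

k ≈ 1.36, β ≈ 0.00432

For Gamma(k, rate β): mean = k/β, variance = k/β², so CV = 1/√k.
CV = SD/mean = 270/315 = 0.8571, hence k = 1/CV² = 1.36.
Then β = k/mean = 1.36/315 = 0.00432.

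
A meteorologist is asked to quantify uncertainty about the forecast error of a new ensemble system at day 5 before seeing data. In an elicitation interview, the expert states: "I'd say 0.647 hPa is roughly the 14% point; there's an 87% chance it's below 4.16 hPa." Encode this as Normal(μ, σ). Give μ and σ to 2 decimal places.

μ = 2.37, σ = 1.59

The p-quantile of Normal(μ,σ) is μ + z_p·σ, with z_{0.14} = -1.08 and z_{0.87} = 1.126.
Eliminate σ: μ = (z₂·x₁ − z₁·x₂)/(z₂ − z₁) = (1.126·0.647 − (-1.08)·4.16)/2.207 = 2.37.
Then σ = (x₂ − x₁)/(z₂ − z₁) = (4.16 − 0.647)/2.207 = 1.59.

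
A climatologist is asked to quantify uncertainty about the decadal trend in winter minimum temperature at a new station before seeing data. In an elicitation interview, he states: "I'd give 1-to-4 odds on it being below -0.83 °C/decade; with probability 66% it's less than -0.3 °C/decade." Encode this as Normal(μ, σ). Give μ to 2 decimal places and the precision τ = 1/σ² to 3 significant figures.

The p-quantile of Normal(μ,σ) is μ + z_p·σ, with z_{0.2} = -0.8416 and z_{0.66} = 0.4125.
Eliminate σ: μ = (z₂·x₁ − z₁·x₂)/(z₂ − z₁) = (0.4125·-0.83 − (-0.8416)·-0.3)/1.254 = -0.47.
Then σ = (x₂ − x₁)/(z₂ − z₁) = (-0.3 − -0.83)/1.254 = 0.42.
Precision τ = 1/σ² = 1/0.4226² = 5.6.

μ = -0.47, τ = 5.6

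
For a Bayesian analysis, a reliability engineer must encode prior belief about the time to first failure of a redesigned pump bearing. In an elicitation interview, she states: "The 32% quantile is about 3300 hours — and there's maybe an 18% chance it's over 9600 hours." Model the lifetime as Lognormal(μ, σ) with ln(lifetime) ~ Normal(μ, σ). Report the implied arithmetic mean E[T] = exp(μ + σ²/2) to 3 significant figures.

E[T] ≈ 6380 hours

If T ~ Lognormal(μ,σ) then ln T ~ Normal(μ,σ), so the p-quantile of ln T is μ + z_p·σ.
ln(3300) = 8.102 and ln(9600) = 9.17; z_{0.32} = -0.4677, z_{0.82} = 0.9154.
σ = (9.17 − 8.102)/(0.9154 − (-0.4677)) = 0.772.
μ = 8.102 − (-0.4677)·0.772 = 8.463.
E[T] = exp(μ + σ²/2) = exp(8.463 + 0.2981) = 6380 hours.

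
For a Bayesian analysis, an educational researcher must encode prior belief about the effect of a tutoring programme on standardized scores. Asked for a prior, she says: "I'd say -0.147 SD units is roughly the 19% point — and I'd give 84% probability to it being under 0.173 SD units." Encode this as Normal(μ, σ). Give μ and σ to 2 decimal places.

The p-quantile of Normal(μ,σ) is μ + z_p·σ, with z_{0.19} = -0.8779 and z_{0.84} = 0.9945.
Eliminate σ: μ = (z₂·x₁ − z₁·x₂)/(z₂ − z₁) = (0.9945·-0.147 − (-0.8779)·0.173)/1.872 = 0.00.
Then σ = (x₂ − x₁)/(z₂ − z₁) = (0.173 − -0.147)/1.872 = 0.17.

μ = 0.00, σ = 0.17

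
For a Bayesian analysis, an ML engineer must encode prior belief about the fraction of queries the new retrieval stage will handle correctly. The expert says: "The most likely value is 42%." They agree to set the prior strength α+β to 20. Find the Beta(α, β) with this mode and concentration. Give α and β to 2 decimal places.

α = 8.56, β = 11.44

For α,β > 1 the Beta mode is (α−1)/(α+β−2). With α+β = 20, the mode is (α−1)/18.
Set (α−1)/18 = 0.42 → α = 1 + 0.42·18 = 8.56.
β = 20 − α = 11.44.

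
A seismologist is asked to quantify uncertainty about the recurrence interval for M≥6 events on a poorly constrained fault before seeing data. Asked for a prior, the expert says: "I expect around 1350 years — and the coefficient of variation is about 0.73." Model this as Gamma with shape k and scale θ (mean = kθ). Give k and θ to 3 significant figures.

k ≈ 1.88, θ ≈ 719

For Gamma(k, scale θ): mean = kθ, variance = kθ², so CV = 1/√k.
CV = 0.73, hence k = 1/CV² = 1.88.
Then θ = mean/k = 1350/1.88 = 719.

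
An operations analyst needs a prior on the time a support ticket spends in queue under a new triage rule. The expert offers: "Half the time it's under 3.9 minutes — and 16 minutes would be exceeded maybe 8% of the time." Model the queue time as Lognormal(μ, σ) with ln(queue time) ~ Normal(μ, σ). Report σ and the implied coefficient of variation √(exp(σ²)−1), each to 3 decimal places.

σ ≈ 1.005, CV ≈ 1.321

If T ~ Lognormal(μ,σ) then ln T ~ Normal(μ,σ), so the p-quantile of ln T is μ + z_p·σ.
ln(3.9) = 1.361 and ln(16) = 2.773; z_{0.5} = 0, z_{0.92} = 1.405.
σ = (2.773 − 1.361)/(1.405 − (0)) = 1.005.
μ = 1.361 − (0)·1.005 = 1.361.
CV = √(exp(σ²)−1) = √(exp(1.0093)−1) = 1.321.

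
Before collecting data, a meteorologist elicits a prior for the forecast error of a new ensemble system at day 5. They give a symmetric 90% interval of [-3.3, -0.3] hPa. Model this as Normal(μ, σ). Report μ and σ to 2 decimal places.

A symmetric 90% interval runs μ ± z·σ with z = 1.645.
Half-width = 1.5, so σ = 1.5/1.645 = 0.91.
μ is the interval midpoint, -1.80.

μ = -1.80, σ = 0.91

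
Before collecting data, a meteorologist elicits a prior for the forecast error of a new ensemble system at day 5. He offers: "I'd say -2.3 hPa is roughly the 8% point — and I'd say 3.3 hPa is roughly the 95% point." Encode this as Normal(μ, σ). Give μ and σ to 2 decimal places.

μ = 0.28, σ = 1.84

For Normal(μ,σ), the p-quantile is μ + z_p·σ. Here z_{0.08} = -1.405, z_{0.95} = 1.645.
So -2.3 = μ − 1.405σ and 3.3 = μ + 1.645σ.
Subtracting: σ = (3.3 − -2.3)/(1.645 − (-1.405)) = 1.84.
Then μ = -2.3 − (-1.405)·1.84 = 0.28.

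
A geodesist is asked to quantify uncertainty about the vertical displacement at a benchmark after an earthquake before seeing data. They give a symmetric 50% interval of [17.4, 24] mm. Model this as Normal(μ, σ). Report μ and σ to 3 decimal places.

μ = 20.700, σ = 4.893

A symmetric 50% interval runs μ ± z·σ with z = 0.6745.
Half-width = 3.3, so σ = 3.3/0.6745 = 4.893.
μ is the interval midpoint, 20.700.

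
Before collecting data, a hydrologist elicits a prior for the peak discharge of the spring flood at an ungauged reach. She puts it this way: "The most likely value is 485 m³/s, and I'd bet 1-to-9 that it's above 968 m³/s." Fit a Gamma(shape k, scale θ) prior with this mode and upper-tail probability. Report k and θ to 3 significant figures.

k ≈ 5.01, θ ≈ 121

Gamma(k,θ) with k>1 has mode (k−1)θ, so θ = 485/(k−1).
Need P(X < 968) = 0.9 with θ tied to k this way. Start at k = 2, θ = 485: P(X<968) ≈ 0.593.
Too low — raise k to concentrate. Iterating converges to k ≈ 5.01.
Then θ = 485/(5.01−1) ≈ 121.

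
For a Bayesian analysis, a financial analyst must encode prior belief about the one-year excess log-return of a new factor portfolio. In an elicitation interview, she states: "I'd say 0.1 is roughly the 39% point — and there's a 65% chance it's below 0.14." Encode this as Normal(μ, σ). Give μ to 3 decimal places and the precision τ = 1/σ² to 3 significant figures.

μ = 0.117, τ = 276

The p-quantile of Normal(μ,σ) is μ + z_p·σ, with z_{0.39} = -0.2793 and z_{0.65} = 0.3853.
Eliminate σ: μ = (z₂·x₁ − z₁·x₂)/(z₂ − z₁) = (0.3853·0.1 − (-0.2793)·0.14)/0.6646 = 0.117.
Then σ = (x₂ − x₁)/(z₂ − z₁) = (0.14 − 0.1)/0.6646 = 0.060.
Precision τ = 1/σ² = 1/0.06018² = 276.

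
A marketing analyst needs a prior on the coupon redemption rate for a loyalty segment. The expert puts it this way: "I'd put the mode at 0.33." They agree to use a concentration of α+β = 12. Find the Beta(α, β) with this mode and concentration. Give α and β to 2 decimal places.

For α,β > 1 the Beta mode is (α−1)/(α+β−2). With α+β = 12, the mode is (α−1)/10.
Set (α−1)/10 = 0.33 → α = 1 + 0.33·10 = 4.30.
β = 12 − α = 7.70.

α = 4.30, β = 7.70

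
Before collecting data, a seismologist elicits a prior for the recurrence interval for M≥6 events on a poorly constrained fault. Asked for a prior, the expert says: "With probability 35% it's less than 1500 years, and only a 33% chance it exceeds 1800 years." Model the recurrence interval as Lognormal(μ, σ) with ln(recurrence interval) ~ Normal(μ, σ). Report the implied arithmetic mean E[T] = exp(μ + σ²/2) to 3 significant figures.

If T ~ Lognormal(μ,σ) then ln T ~ Normal(μ,σ), so the p-quantile of ln T is μ + z_p·σ.
ln(1500) = 7.313 and ln(1800) = 7.496; z_{0.35} = -0.3853, z_{0.67} = 0.4399.
σ = (7.496 − 7.313)/(0.4399 − (-0.3853)) = 0.221.
μ = 7.313 − (-0.3853)·0.221 = 7.398.
E[T] = exp(μ + σ²/2) = exp(7.398 + 0.0244) = 1670 years.

E[T] ≈ 1670 years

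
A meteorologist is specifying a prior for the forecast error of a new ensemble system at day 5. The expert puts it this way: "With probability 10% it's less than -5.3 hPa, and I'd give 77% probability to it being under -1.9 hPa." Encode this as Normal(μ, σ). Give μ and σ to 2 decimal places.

μ = -3.14, σ = 1.68

For Normal(μ,σ), the p-quantile is μ + z_p·σ. Here z_{0.1} = -1.282, z_{0.77} = 0.7388.
So -5.3 = μ − 1.282σ and -1.9 = μ + 0.7388σ.
Subtracting: σ = (-1.9 − -5.3)/(0.7388 − (-1.282)) = 1.68.
Then μ = -5.3 − (-1.282)·1.68 = -3.14.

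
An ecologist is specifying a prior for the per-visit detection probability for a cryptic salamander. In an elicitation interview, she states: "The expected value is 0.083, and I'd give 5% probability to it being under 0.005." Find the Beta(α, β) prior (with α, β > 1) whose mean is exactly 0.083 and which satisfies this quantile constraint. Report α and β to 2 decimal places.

With mean 0.083 fixed, write α = 0.083s, β = 0.917s where s = α+β.
Need P(θ < 0.005) = 0.05 under Beta(0.083s, 0.917s). Normal approximation: (q−m)/√(m(1−m)/s) ≈ z_{0.05} = -1.64, so s ≈ 0.083·0.917·(-1.64)²/(0.005−0.083)² = 33.8.
At s = 33.8: P(θ<0.005) ≈ 0.001. Adjusting to match 0.05 gives s ≈ 12.44.
So α = 0.083·12.44 ≈ 1.03, β = 0.917·12.44 ≈ 11.41.

α ≈ 1.03, β ≈ 11.41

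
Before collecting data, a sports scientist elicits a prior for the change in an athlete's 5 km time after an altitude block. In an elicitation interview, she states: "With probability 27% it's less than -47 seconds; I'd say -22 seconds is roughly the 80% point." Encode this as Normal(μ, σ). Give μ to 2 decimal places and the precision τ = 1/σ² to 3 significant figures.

μ = -36.47, τ = 0.00338

The p-quantile of Normal(μ,σ) is μ + z_p·σ, with z_{0.27} = -0.6128 and z_{0.8} = 0.8416.
Eliminate σ: μ = (z₂·x₁ − z₁·x₂)/(z₂ − z₁) = (0.8416·-47 − (-0.6128)·-22)/1.454 = -36.47.
Then σ = (x₂ − x₁)/(z₂ − z₁) = (-22 − -47)/1.454 = 17.19.
Precision τ = 1/σ² = 1/17.19² = 0.00338.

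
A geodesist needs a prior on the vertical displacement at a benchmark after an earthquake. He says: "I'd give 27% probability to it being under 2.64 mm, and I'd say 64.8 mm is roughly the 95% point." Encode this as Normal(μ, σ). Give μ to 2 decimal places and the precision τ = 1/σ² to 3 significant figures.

For Normal(μ,σ), the p-quantile is μ + z_p·σ. Here z_{0.27} = -0.6128, z_{0.95} = 1.645.
So 2.64 = μ − 0.6128σ and 64.8 = μ + 1.645σ.
Subtracting: σ = (64.8 − 2.64)/(1.645 − (-0.6128)) = 27.53.
Then μ = 2.64 − (-0.6128)·27.53 = 19.51.
Precision τ = 1/σ² = 1/27.53² = 0.00132.

μ = 19.51, τ = 0.00132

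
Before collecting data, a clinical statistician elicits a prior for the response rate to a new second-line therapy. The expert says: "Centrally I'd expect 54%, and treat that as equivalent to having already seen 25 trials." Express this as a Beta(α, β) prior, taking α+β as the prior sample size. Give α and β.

α = 13.5, β = 11.5

Under the effective-sample-size interpretation, Beta(α, β) has prior mean α/(α+β) and prior sample size α+β.
So α+β = 25 and α/(α+β) = 0.54, giving α = 0.54·25 = 13.5 and β = 25 − 13.5 = 11.5.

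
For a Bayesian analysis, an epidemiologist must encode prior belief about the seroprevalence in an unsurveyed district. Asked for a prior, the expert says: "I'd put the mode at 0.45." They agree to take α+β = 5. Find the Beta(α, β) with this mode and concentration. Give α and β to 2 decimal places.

α = 2.35, β = 2.65

For α,β > 1 the Beta mode is (α−1)/(α+β−2). With α+β = 5, the mode is (α−1)/3.
Set (α−1)/3 = 0.45 → α = 1 + 0.45·3 = 2.35.
β = 5 − α = 2.65.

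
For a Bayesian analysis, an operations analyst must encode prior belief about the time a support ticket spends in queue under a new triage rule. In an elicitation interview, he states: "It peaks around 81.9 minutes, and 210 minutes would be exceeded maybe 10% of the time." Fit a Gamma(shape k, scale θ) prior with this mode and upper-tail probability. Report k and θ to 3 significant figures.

k ≈ 3.16, θ ≈ 37.8

Gamma(k,θ) with k>1 has mode (k−1)θ, so θ = 81.9/(k−1).
Need P(X < 210) = 0.9 with θ tied to k this way. Start at k = 2, θ = 81.9: P(X<210) ≈ 0.726.
Too low — raise k to concentrate. Iterating converges to k ≈ 3.16.
Then θ = 81.9/(3.16−1) ≈ 37.8.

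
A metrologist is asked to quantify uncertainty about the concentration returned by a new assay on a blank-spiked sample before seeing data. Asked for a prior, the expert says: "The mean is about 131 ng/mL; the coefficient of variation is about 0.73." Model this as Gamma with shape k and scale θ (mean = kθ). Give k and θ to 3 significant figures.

k ≈ 1.88, θ ≈ 69.8

For Gamma(k, scale θ): mean = kθ, variance = kθ², so CV = 1/√k.
CV = 0.73, hence k = 1/CV² = 1.88.
Then θ = mean/k = 131/1.88 = 69.8.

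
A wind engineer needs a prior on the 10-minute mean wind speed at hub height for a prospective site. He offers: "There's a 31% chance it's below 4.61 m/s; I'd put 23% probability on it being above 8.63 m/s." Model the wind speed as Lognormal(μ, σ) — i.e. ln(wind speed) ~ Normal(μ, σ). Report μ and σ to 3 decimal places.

If T ~ Lognormal(μ,σ) then ln T ~ Normal(μ,σ), so the p-quantile of ln T is μ + z_p·σ.
ln(4.61) = 1.528 and ln(8.63) = 2.155; z_{0.31} = -0.4959, z_{0.77} = 0.7388.
σ = (2.155 − 1.528)/(0.7388 − (-0.4959)) = 0.508.
μ = 1.528 − (-0.4959)·0.508 = 1.780.

μ ≈ 1.780, σ ≈ 0.508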